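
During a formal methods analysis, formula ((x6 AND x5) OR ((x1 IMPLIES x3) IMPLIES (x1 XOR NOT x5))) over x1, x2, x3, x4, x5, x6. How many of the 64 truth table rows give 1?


Formula: ((x6 AND x5) OR ((x1 IMPLIES x3) IMPLIES (x1 XOR NOT x5))) over 6 vars (64 rows)
Evaluate each row (x1, x2, x3, x4, x5, x6 as bits, MSB first):
  row 0 [000000]: ((0 AND 0) OR ((0 IMPLIES 0) IMPLIES (0 XOR NOT 0))) -> 1
  row 1 [000001]: ((1 AND 0) OR ((0 IMPLIES 0) IMPLIES (0 XOR NOT 0))) -> 1
  row 2 [000010]: ((0 AND 1) OR ((0 IMPLIES 0) IMPLIES (0 XOR NOT 1))) -> 0
  row 3 [000011]: ((1 AND 1) OR ((0 IMPLIES 0) IMPLIES (0 XOR NOT 1))) -> 1
  row 4 [000100]: ((0 AND 0) OR ((0 IMPLIES 0) IMPLIES (0 XOR NOT 0))) -> 1
  (every remaining row is evaluated the same way; all 64 results are listed next)
Full result column, 8 rows per line (x1,x2,x3 fixed per line; x4,x5,x6 runs 000..111 left to right):
  rows 0-7 [x1,x2,x3=000]: 11011101  (ones: 6)
  rows 8-15 [x1,x2,x3=001]: 11011101  (ones: 6)
  rows 16-23 [x1,x2,x3=010]: 11011101  (ones: 6)
  rows 24-31 [x1,x2,x3=011]: 11011101  (ones: 6)
  rows 32-39 [x1,x2,x3=100]: 11111111  (ones: 8)
  rows 40-47 [x1,x2,x3=101]: 00110011  (ones: 4)
  rows 48-55 [x1,x2,x3=110]: 11111111  (ones: 8)
  rows 56-63 [x1,x2,x3=111]: 00110011  (ones: 4)
Count of 1-rows = 6+6+6+6+8+4+8+4 = 48

48


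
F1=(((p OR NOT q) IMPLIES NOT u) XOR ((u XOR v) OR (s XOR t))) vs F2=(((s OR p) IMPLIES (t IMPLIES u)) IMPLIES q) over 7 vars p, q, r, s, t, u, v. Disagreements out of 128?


F1 = (((p OR NOT q) IMPLIES NOT u) XOR ((u XOR v) OR (s XOR t)))
F2 = (((s OR p) IMPLIES (t IMPLIES u)) IMPLIES q)
Evaluate both on each of 128 rows (bits = p,q,r,s,t,u,v):
  row 0 [0000000]: F1=1 F2=0 (differ) -> 1
  row 1 [0000001]: F1=0 F2=0 -> 0
  row 2 [0000010]: F1=1 F2=0 (differ) -> 1
  row 3 [0000011]: F1=0 F2=0 -> 0
  row 4 [0000100]: F1=0 F2=0 -> 0
  (every remaining row is evaluated the same way; all 128 results are listed next)
Full result column, 8 rows per line (p,q,r,s fixed per line; t,u,v runs 000..111 left to right):
  rows 0-7 [p,q,r,s=0000]: 10100011  (ones: 4)
  rows 8-15 [p,q,r,s=0001]: 00110110  (ones: 4)
  rows 16-23 [p,q,r,s=0010]: 10100011  (ones: 4)
  rows 24-31 [p,q,r,s=0011]: 00110110  (ones: 4)
  rows 32-39 [p,q,r,s=0100]: 01101111  (ones: 6)
  rows 40-47 [p,q,r,s=0101]: 11110110  (ones: 6)
  rows 48-55 [p,q,r,s=0110]: 01101111  (ones: 6)
  rows 56-63 [p,q,r,s=0111]: 11110110  (ones: 6)
  rows 64-71 [p,q,r,s=1000]: 10101111  (ones: 6)
  rows 72-79 [p,q,r,s=1001]: 00110110  (ones: 4)
  rows 80-87 [p,q,r,s=1010]: 10101111  (ones: 6)
  rows 88-95 [p,q,r,s=1011]: 00110110  (ones: 4)
  rows 96-103 [p,q,r,s=1100]: 01011100  (ones: 4)
  rows 104-111 [p,q,r,s=1101]: 11000101  (ones: 4)
  rows 112-119 [p,q,r,s=1110]: 01011100  (ones: 4)
  rows 120-127 [p,q,r,s=1111]: 11000101  (ones: 4)
Disagreements = 4+4+4+4+6+6+6+6+6+4+6+4+4+4+4+4 = 76

76


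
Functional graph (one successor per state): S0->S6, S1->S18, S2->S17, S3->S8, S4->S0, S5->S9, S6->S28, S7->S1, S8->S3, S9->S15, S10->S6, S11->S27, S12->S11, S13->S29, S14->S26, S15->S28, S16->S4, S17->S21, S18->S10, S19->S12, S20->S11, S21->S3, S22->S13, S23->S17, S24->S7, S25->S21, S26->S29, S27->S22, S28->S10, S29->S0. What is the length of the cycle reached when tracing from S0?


Trace from S0 until a state repeats:
  S0 -> S6 -> S28 -> S10 -> S6
S6 first seen at step 1, revisited at step 4.
Cycle length = 4 - 1 = 3

3


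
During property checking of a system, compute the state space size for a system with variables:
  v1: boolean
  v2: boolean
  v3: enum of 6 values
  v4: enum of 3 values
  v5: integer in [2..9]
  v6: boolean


State space = product of domain sizes of all variables.
Domain sizes:
  v1 (boolean): 2
  v2 (boolean): 2
  v3 (enum of 6 values): 6
  v4 (enum of 3 values): 3
  v5 (integer in [2..9]): 8
  v6 (boolean): 2
Product = 2 * 2 * 6 * 3 * 8 * 2 = 1152

1152


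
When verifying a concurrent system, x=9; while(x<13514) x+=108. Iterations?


Step 1: x goes from 9 toward 13514 by 108; the body runs while x<13514, so iterations = ceil((bound-start)/step)
Step 2: Distance=13505
Step 3: ceil(13505/108)=126

126


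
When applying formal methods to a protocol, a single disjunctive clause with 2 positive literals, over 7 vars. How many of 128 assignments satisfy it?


Step 1: Total=2^7=128
Step 2: Unsat when all 2 false: 2^5=32
Step 3: Sat=128-32=96

96


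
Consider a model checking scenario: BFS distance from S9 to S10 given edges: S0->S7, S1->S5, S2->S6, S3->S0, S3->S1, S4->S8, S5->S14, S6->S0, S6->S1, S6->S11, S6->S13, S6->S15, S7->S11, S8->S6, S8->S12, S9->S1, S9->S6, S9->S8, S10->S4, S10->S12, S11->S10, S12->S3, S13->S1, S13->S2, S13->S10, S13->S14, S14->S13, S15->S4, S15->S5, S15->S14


BFS layer-by-layer from S9:
  dist 0: {S9}
  dist 1: {S1, S6, S8}
  dist 2: {S0, S5, S11, S12, S13, S15}
  dist 3: {S2, S3, S4, S7, S10, S14}
  -> S10 reached at distance 3
Shortest path length = 3

3


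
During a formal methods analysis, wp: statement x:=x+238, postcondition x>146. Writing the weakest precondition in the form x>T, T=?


Formula: wp(x:=E, P) = P[E/x] (substitute E for x in postcondition)
Step 1: Postcondition: x>146
Step 2: Substitute x+238 for x: x+238>146
Step 3: Solve for x: x > 146-238 = -92

-92


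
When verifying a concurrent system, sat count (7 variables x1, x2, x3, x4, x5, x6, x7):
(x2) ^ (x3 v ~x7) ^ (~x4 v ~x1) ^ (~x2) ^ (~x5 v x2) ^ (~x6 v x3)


CNF with 6 clauses over 7 vars (128 assignments).
An assignment satisfies CNF iff every clause has >=1 true literal.
Check each row (bits = x1,x2,x3,x4,x5,x6,x7; clause T/F shown):
  row 0 [0000000]: clauses=FTTTTT -> 0
  row 1 [0000001]: clauses=FFTTTT -> 0
  row 2 [0000010]: clauses=FTTTTF -> 0
  row 3 [0000011]: clauses=FFTTTF -> 0
  row 4 [0000100]: clauses=FTTTFT -> 0
  (every remaining row is evaluated the same way; all 128 results are listed next)
Full result column, 8 rows per line (x1,x2,x3,x4 fixed per line; x5,x6,x7 runs 000..111 left to right):
  rows 0-7 [x1,x2,x3,x4=0000]: 00000000  (ones: 0)
  rows 8-15 [x1,x2,x3,x4=0001]: 00000000  (ones: 0)
  rows 16-23 [x1,x2,x3,x4=0010]: 00000000  (ones: 0)
  rows 24-31 [x1,x2,x3,x4=0011]: 00000000  (ones: 0)
  rows 32-39 [x1,x2,x3,x4=0100]: 00000000  (ones: 0)
  rows 40-47 [x1,x2,x3,x4=0101]: 00000000  (ones: 0)
  rows 48-55 [x1,x2,x3,x4=0110]: 00000000  (ones: 0)
  rows 56-63 [x1,x2,x3,x4=0111]: 00000000  (ones: 0)
  rows 64-71 [x1,x2,x3,x4=1000]: 00000000  (ones: 0)
  rows 72-79 [x1,x2,x3,x4=1001]: 00000000  (ones: 0)
  rows 80-87 [x1,x2,x3,x4=1010]: 00000000  (ones: 0)
  rows 88-95 [x1,x2,x3,x4=1011]: 00000000  (ones: 0)
  rows 96-103 [x1,x2,x3,x4=1100]: 00000000  (ones: 0)
  rows 104-111 [x1,x2,x3,x4=1101]: 00000000  (ones: 0)
  rows 112-119 [x1,x2,x3,x4=1110]: 00000000  (ones: 0)
  rows 120-127 [x1,x2,x3,x4=1111]: 00000000  (ones: 0)
Satisfying assignments = 0+0+0+0+0+0+0+0+0+0+0+0+0+0+0+0 = 0

0


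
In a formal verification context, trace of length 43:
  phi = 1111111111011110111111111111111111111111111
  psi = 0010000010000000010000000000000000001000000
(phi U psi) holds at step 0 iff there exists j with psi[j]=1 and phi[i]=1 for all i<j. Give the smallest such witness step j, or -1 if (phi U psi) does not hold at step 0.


(phi U psi) at 0: need smallest j with psi[j]=1 and phi[i]=1 for all i in [0,j).
Scan from step 0:
  step 0: phi=1, psi=0 -> continue
  step 1: phi=1, psi=0 -> continue
  step 2: psi=1 and phi held for [0,2) -> witness found
Witness step = 2

2


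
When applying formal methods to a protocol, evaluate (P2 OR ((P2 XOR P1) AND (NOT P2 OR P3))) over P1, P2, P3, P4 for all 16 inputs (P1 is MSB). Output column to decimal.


Formula: (P2 OR ((P2 XOR P1) AND (NOT P2 OR P3))) over P1, P2, P3, P4 (16 rows)
Evaluate each row (bits = P1,P2,P3,P4, MSB first):
  row 0 [0000]: (0 OR ((0 XOR 0) AND (NOT 0 OR 0))) -> 0
  row 1 [0001]: (0 OR ((0 XOR 0) AND (NOT 0 OR 0))) -> 0
  row 2 [0010]: (0 OR ((0 XOR 0) AND (NOT 0 OR 1))) -> 0
  row 3 [0011]: (0 OR ((0 XOR 0) AND (NOT 0 OR 1))) -> 0
  row 4 [0100]: (1 OR ((1 XOR 0) AND (NOT 1 OR 0))) -> 1
  row 5 [0101]: (1 OR ((1 XOR 0) AND (NOT 1 OR 0))) -> 1
  row 6 [0110]: (1 OR ((1 XOR 0) AND (NOT 1 OR 1))) -> 1
  row 7 [0111]: (1 OR ((1 XOR 0) AND (NOT 1 OR 1))) -> 1
  row 8 [1000]: (0 OR ((0 XOR 1) AND (NOT 0 OR 0))) -> 1
  row 9 [1001]: (0 OR ((0 XOR 1) AND (NOT 0 OR 0))) -> 1
  row 10 [1010]: (0 OR ((0 XOR 1) AND (NOT 0 OR 1))) -> 1
  row 11 [1011]: (0 OR ((0 XOR 1) AND (NOT 0 OR 1))) -> 1
  row 12 [1100]: (1 OR ((1 XOR 1) AND (NOT 1 OR 0))) -> 1
  row 13 [1101]: (1 OR ((1 XOR 1) AND (NOT 1 OR 0))) -> 1
  row 14 [1110]: (1 OR ((1 XOR 1) AND (NOT 1 OR 1))) -> 1
  row 15 [1111]: (1 OR ((1 XOR 1) AND (NOT 1 OR 1))) -> 1
Full result column, 4 rows per line (P1,P2 fixed per line; P3,P4 runs 00..11 left to right):
  rows 0-3 [P1,P2=00]: 0000  = hex 0
  rows 4-7 [P1,P2=01]: 1111  = hex F
  rows 8-11 [P1,P2=10]: 1111  = hex F
  rows 12-15 [P1,P2=11]: 1111  = hex F
Output column (row 0 .. row 15) = 0000111111111111
Output column grouped in 4s = 0000 1111 1111 1111 = 0x0FFF
Convert to decimal digit by digit (value = value*16 + digit):
  0 -> 0
  0*16 + 15 (F) = 15
  15*16 + 15 (F) = 255
  255*16 + 15 (F) = 4095
Decimal = 4095

4095


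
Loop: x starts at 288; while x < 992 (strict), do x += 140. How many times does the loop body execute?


Step 1: x goes from 288 toward 992 by 140; the body runs while x<992, so iterations = ceil((bound-start)/step)
Step 2: Distance=704
Step 3: ceil(704/140)=6

6


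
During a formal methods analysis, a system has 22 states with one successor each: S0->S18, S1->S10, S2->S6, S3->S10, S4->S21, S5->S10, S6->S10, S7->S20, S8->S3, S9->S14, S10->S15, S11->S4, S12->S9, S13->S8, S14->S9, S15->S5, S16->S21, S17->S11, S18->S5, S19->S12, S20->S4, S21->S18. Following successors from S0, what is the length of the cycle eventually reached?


Trace from S0 until a state repeats:
  S0 -> S18 -> S5 -> S10 -> S15 -> S5
S5 first seen at step 2, revisited at step 5.
Cycle length = 5 - 2 = 3

3


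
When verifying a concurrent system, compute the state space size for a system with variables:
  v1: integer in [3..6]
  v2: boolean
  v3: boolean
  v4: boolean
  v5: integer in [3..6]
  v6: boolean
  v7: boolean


State space = product of domain sizes of all variables.
Domain sizes:
  v1 (integer in [3..6]): 4
  v2 (boolean): 2
  v3 (boolean): 2
  v4 (boolean): 2
  v5 (integer in [3..6]): 4
  v6 (boolean): 2
  v7 (boolean): 2
Product = 4 * 2 * 2 * 2 * 4 * 2 * 2 = 512

512


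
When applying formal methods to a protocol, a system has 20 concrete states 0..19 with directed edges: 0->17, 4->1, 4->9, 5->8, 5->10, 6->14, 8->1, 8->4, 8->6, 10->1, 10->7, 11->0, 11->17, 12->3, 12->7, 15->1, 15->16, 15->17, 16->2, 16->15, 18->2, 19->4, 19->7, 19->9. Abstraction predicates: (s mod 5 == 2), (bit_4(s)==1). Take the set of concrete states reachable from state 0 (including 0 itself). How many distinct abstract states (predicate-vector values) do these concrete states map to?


BFS from 0:
Concrete reachable: {0, 17}
Abstract via predicates (s mod 5 == 2), (bit_4(s)==1):
  (0,0) <- {0}
  (1,1) <- {17}
Distinct abstract states = 2

2


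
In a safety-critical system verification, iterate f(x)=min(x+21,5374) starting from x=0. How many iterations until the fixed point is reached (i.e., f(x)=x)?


Step 1: x=0, cap=5374, increment=21
Step 2: x grows by 21 each step until capped at 5374; fixed point is x=5374
Step 3: iterations = ceil(5374/21) = 256

256


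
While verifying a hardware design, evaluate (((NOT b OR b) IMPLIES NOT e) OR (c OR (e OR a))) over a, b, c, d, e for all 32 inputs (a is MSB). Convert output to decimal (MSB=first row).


Formula: (((NOT b OR b) IMPLIES NOT e) OR (c OR (e OR a))) over a, b, c, d, e (32 rows)
Evaluate each row (bits = a,b,c,d,e, MSB first):
  row 0 [00000]: (((NOT 0 OR 0) IMPLIES NOT 0) OR (0 OR (0 OR 0))) -> 1
  row 1 [00001]: (((NOT 0 OR 0) IMPLIES NOT 1) OR (0 OR (1 OR 0))) -> 1
  row 2 [00010]: (((NOT 0 OR 0) IMPLIES NOT 0) OR (0 OR (0 OR 0))) -> 1
  row 3 [00011]: (((NOT 0 OR 0) IMPLIES NOT 1) OR (0 OR (1 OR 0))) -> 1
  row 4 [00100]: (((NOT 0 OR 0) IMPLIES NOT 0) OR (1 OR (0 OR 0))) -> 1
  row 5 [00101]: (((NOT 0 OR 0) IMPLIES NOT 1) OR (1 OR (1 OR 0))) -> 1
  row 6 [00110]: (((NOT 0 OR 0) IMPLIES NOT 0) OR (1 OR (0 OR 0))) -> 1
  row 7 [00111]: (((NOT 0 OR 0) IMPLIES NOT 1) OR (1 OR (1 OR 0))) -> 1
  row 8 [01000]: (((NOT 1 OR 1) IMPLIES NOT 0) OR (0 OR (0 OR 0))) -> 1
  row 9 [01001]: (((NOT 1 OR 1) IMPLIES NOT 1) OR (0 OR (1 OR 0))) -> 1
  row 10 [01010]: (((NOT 1 OR 1) IMPLIES NOT 0) OR (0 OR (0 OR 0))) -> 1
  row 11 [01011]: (((NOT 1 OR 1) IMPLIES NOT 1) OR (0 OR (1 OR 0))) -> 1
  row 12 [01100]: (((NOT 1 OR 1) IMPLIES NOT 0) OR (1 OR (0 OR 0))) -> 1
  row 13 [01101]: (((NOT 1 OR 1) IMPLIES NOT 1) OR (1 OR (1 OR 0))) -> 1
  row 14 [01110]: (((NOT 1 OR 1) IMPLIES NOT 0) OR (1 OR (0 OR 0))) -> 1
  row 15 [01111]: (((NOT 1 OR 1) IMPLIES NOT 1) OR (1 OR (1 OR 0))) -> 1
  row 16 [10000]: (((NOT 0 OR 0) IMPLIES NOT 0) OR (0 OR (0 OR 1))) -> 1
  row 17 [10001]: (((NOT 0 OR 0) IMPLIES NOT 1) OR (0 OR (1 OR 1))) -> 1
  row 18 [10010]: (((NOT 0 OR 0) IMPLIES NOT 0) OR (0 OR (0 OR 1))) -> 1
  row 19 [10011]: (((NOT 0 OR 0) IMPLIES NOT 1) OR (0 OR (1 OR 1))) -> 1
  row 20 [10100]: (((NOT 0 OR 0) IMPLIES NOT 0) OR (1 OR (0 OR 1))) -> 1
  row 21 [10101]: (((NOT 0 OR 0) IMPLIES NOT 1) OR (1 OR (1 OR 1))) -> 1
  row 22 [10110]: (((NOT 0 OR 0) IMPLIES NOT 0) OR (1 OR (0 OR 1))) -> 1
  row 23 [10111]: (((NOT 0 OR 0) IMPLIES NOT 1) OR (1 OR (1 OR 1))) -> 1
  row 24 [11000]: (((NOT 1 OR 1) IMPLIES NOT 0) OR (0 OR (0 OR 1))) -> 1
  row 25 [11001]: (((NOT 1 OR 1) IMPLIES NOT 1) OR (0 OR (1 OR 1))) -> 1
  row 26 [11010]: (((NOT 1 OR 1) IMPLIES NOT 0) OR (0 OR (0 OR 1))) -> 1
  row 27 [11011]: (((NOT 1 OR 1) IMPLIES NOT 1) OR (0 OR (1 OR 1))) -> 1
  row 28 [11100]: (((NOT 1 OR 1) IMPLIES NOT 0) OR (1 OR (0 OR 1))) -> 1
  row 29 [11101]: (((NOT 1 OR 1) IMPLIES NOT 1) OR (1 OR (1 OR 1))) -> 1
  row 30 [11110]: (((NOT 1 OR 1) IMPLIES NOT 0) OR (1 OR (0 OR 1))) -> 1
  row 31 [11111]: (((NOT 1 OR 1) IMPLIES NOT 1) OR (1 OR (1 OR 1))) -> 1
Full result column, 4 rows per line (a,b,c fixed per line; d,e runs 00..11 left to right):
  rows 0-3 [a,b,c=000]: 1111  = hex F
  rows 4-7 [a,b,c=001]: 1111  = hex F
  rows 8-11 [a,b,c=010]: 1111  = hex F
  rows 12-15 [a,b,c=011]: 1111  = hex F
  rows 16-19 [a,b,c=100]: 1111  = hex F
  rows 20-23 [a,b,c=101]: 1111  = hex F
  rows 24-27 [a,b,c=110]: 1111  = hex F
  rows 28-31 [a,b,c=111]: 1111  = hex F
Output column (row 0 .. row 31) = 11111111111111111111111111111111
Output column grouped in 4s = 1111 1111 1111 1111 1111 1111 1111 1111 = 0xFFFFFFFF
Convert to decimal digit by digit (value = value*16 + digit):
  F -> 15
  15*16 + 15 (F) = 255
  255*16 + 15 (F) = 4095
  4095*16 + 15 (F) = 65535
  65535*16 + 15 (F) = 1048575
  1048575*16 + 15 (F) = 16777215
  16777215*16 + 15 (F) = 268435455
  268435455*16 + 15 (F) = 4294967295
Decimal = 4294967295

4294967295


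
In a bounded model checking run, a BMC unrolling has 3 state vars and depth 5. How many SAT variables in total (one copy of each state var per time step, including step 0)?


BMC unrolls to depth k, creating one copy of each state var for steps 0..k.
Step count = 5 + 1 = 6 (steps 0 through 5)
Vars per step = 3
Total = 3 * 6 = 18

18


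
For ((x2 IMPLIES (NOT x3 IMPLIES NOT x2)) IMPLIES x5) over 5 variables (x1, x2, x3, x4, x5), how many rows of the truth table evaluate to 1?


Formula: ((x2 IMPLIES (NOT x3 IMPLIES NOT x2)) IMPLIES x5) over 5 vars (32 rows)
Evaluate each row (x1, x2, x3, x4, x5 as bits, MSB first):
  row 0 [00000]: ((0 IMPLIES (NOT 0 IMPLIES NOT 0)) IMPLIES 0) -> 0
  row 1 [00001]: ((0 IMPLIES (NOT 0 IMPLIES NOT 0)) IMPLIES 1) -> 1
  row 2 [00010]: ((0 IMPLIES (NOT 0 IMPLIES NOT 0)) IMPLIES 0) -> 0
  row 3 [00011]: ((0 IMPLIES (NOT 0 IMPLIES NOT 0)) IMPLIES 1) -> 1
  row 4 [00100]: ((0 IMPLIES (NOT 1 IMPLIES NOT 0)) IMPLIES 0) -> 0
  row 5 [00101]: ((0 IMPLIES (NOT 1 IMPLIES NOT 0)) IMPLIES 1) -> 1
  row 6 [00110]: ((0 IMPLIES (NOT 1 IMPLIES NOT 0)) IMPLIES 0) -> 0
  row 7 [00111]: ((0 IMPLIES (NOT 1 IMPLIES NOT 0)) IMPLIES 1) -> 1
  row 8 [01000]: ((1 IMPLIES (NOT 0 IMPLIES NOT 1)) IMPLIES 0) -> 1
  row 9 [01001]: ((1 IMPLIES (NOT 0 IMPLIES NOT 1)) IMPLIES 1) -> 1
  row 10 [01010]: ((1 IMPLIES (NOT 0 IMPLIES NOT 1)) IMPLIES 0) -> 1
  row 11 [01011]: ((1 IMPLIES (NOT 0 IMPLIES NOT 1)) IMPLIES 1) -> 1
  row 12 [01100]: ((1 IMPLIES (NOT 1 IMPLIES NOT 1)) IMPLIES 0) -> 0
  row 13 [01101]: ((1 IMPLIES (NOT 1 IMPLIES NOT 1)) IMPLIES 1) -> 1
  row 14 [01110]: ((1 IMPLIES (NOT 1 IMPLIES NOT 1)) IMPLIES 0) -> 0
  row 15 [01111]: ((1 IMPLIES (NOT 1 IMPLIES NOT 1)) IMPLIES 1) -> 1
  row 16 [10000]: ((0 IMPLIES (NOT 0 IMPLIES NOT 0)) IMPLIES 0) -> 0
  row 17 [10001]: ((0 IMPLIES (NOT 0 IMPLIES NOT 0)) IMPLIES 1) -> 1
  row 18 [10010]: ((0 IMPLIES (NOT 0 IMPLIES NOT 0)) IMPLIES 0) -> 0
  row 19 [10011]: ((0 IMPLIES (NOT 0 IMPLIES NOT 0)) IMPLIES 1) -> 1
  row 20 [10100]: ((0 IMPLIES (NOT 1 IMPLIES NOT 0)) IMPLIES 0) -> 0
  row 21 [10101]: ((0 IMPLIES (NOT 1 IMPLIES NOT 0)) IMPLIES 1) -> 1
  row 22 [10110]: ((0 IMPLIES (NOT 1 IMPLIES NOT 0)) IMPLIES 0) -> 0
  row 23 [10111]: ((0 IMPLIES (NOT 1 IMPLIES NOT 0)) IMPLIES 1) -> 1
  row 24 [11000]: ((1 IMPLIES (NOT 0 IMPLIES NOT 1)) IMPLIES 0) -> 1
  row 25 [11001]: ((1 IMPLIES (NOT 0 IMPLIES NOT 1)) IMPLIES 1) -> 1
  row 26 [11010]: ((1 IMPLIES (NOT 0 IMPLIES NOT 1)) IMPLIES 0) -> 1
  row 27 [11011]: ((1 IMPLIES (NOT 0 IMPLIES NOT 1)) IMPLIES 1) -> 1
  row 28 [11100]: ((1 IMPLIES (NOT 1 IMPLIES NOT 1)) IMPLIES 0) -> 0
  row 29 [11101]: ((1 IMPLIES (NOT 1 IMPLIES NOT 1)) IMPLIES 1) -> 1
  row 30 [11110]: ((1 IMPLIES (NOT 1 IMPLIES NOT 1)) IMPLIES 0) -> 0
  row 31 [11111]: ((1 IMPLIES (NOT 1 IMPLIES NOT 1)) IMPLIES 1) -> 1
Full result column, 8 rows per line (x1,x2 fixed per line; x3,x4,x5 runs 000..111 left to right):
  rows 0-7 [x1,x2=00]: 01010101  (ones: 4)
  rows 8-15 [x1,x2=01]: 11110101  (ones: 6)
  rows 16-23 [x1,x2=10]: 01010101  (ones: 4)
  rows 24-31 [x1,x2=11]: 11110101  (ones: 6)
Count of 1-rows = 4+6+4+6 = 20

20


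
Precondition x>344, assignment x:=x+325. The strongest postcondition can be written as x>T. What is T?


Formula: sp(P, x:=E) = exists old_x. (x = E[old_x/x]) AND P[old_x/x] (old_x is the value of x before the assignment; eliminate old_x by solving x = E[old_x/x] for old_x)
Step 1: Precondition P: x>344, i.e. old_x > 344
Step 2: Assignment gives x = old_x + 325, so old_x = x - 325
Step 3: Substitute into P: x - 325 > 344
Step 4: Simplify: x > 344+325 = 669

669


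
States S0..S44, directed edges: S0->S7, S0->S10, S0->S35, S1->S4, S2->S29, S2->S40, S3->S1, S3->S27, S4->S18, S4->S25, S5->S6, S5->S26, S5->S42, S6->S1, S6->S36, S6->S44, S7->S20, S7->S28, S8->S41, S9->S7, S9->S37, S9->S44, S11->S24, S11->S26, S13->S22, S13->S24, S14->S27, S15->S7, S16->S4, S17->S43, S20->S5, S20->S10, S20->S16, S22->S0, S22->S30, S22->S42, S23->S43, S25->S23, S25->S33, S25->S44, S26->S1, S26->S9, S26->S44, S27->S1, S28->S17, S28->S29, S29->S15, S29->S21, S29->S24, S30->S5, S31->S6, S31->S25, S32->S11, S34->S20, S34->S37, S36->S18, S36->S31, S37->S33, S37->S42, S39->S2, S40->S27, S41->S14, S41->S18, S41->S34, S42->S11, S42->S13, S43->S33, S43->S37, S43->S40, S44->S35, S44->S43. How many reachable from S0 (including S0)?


BFS from S0:
  layer 0: {S0}
  layer 1: {S7, S10, S35}
  layer 2: {S20, S28}
  layer 3: {S5, S16, S17, S29}
  layer 4: {S4, S6, S15, S21, S24, S26, S42, S43}
  layer 5: {S1, S9, S11, S13, S18, S25, S33, S36, S37, S40, S44}
  layer 6: {S22, S23, S27, S31}
  layer 7: {S30}
Reachable set: {S0, S1, S4, S5, S6, S7, S9, S10, S11, S13, S15, S16, S17, S18, S20, S21, S22, S23, S24, S25, S26, S27, S28, S29, S30, S31, S33, S35, S36, S37, S40, S42, S43, S44}
Count = 34

34


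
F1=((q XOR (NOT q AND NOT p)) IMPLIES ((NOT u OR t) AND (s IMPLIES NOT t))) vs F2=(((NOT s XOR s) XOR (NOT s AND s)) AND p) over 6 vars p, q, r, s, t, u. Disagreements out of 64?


F1 = ((q XOR (NOT q AND NOT p)) IMPLIES ((NOT u OR t) AND (s IMPLIES NOT t)))
F2 = (((NOT s XOR s) XOR (NOT s AND s)) AND p)
Evaluate both on each of 64 rows (bits = p,q,r,s,t,u):
  row 0 [000000]: F1=1 F2=0 (differ) -> 1
  row 1 [000001]: F1=0 F2=0 -> 0
  row 2 [000010]: F1=1 F2=0 (differ) -> 1
  row 3 [000011]: F1=1 F2=0 (differ) -> 1
  row 4 [000100]: F1=1 F2=0 (differ) -> 1
  (every remaining row is evaluated the same way; all 64 results are listed next)
Full result column, 8 rows per line (p,q,r fixed per line; s,t,u runs 000..111 left to right):
  rows 0-7 [p,q,r=000]: 10111000  (ones: 4)
  rows 8-15 [p,q,r=001]: 10111000  (ones: 4)
  rows 16-23 [p,q,r=010]: 10111000  (ones: 4)
  rows 24-31 [p,q,r=011]: 10111000  (ones: 4)
  rows 32-39 [p,q,r=100]: 00000000  (ones: 0)
  rows 40-47 [p,q,r=101]: 00000000  (ones: 0)
  rows 48-55 [p,q,r=110]: 01000111  (ones: 4)
  rows 56-63 [p,q,r=111]: 01000111  (ones: 4)
Disagreements = 4+4+4+4+0+0+4+4 = 24

24


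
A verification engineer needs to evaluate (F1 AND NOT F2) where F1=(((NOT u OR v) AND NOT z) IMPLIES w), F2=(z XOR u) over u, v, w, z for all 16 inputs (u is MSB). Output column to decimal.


F1 = (((NOT u OR v) AND NOT z) IMPLIES w)
F2 = (z XOR u)
Counterexample to F1=>F2 is where F1=1 and F2=0.
Evaluate each row (bits = u,v,w,z, MSB first):
  row 0 [0000]: F1=0 F2=0 -> F1&~F2 -> 0
  row 1 [0001]: F1=1 F2=1 -> F1&~F2 -> 0
  row 2 [0010]: F1=1 F2=0 -> F1&~F2 -> 1
  row 3 [0011]: F1=1 F2=1 -> F1&~F2 -> 0
  row 4 [0100]: F1=0 F2=0 -> F1&~F2 -> 0
  row 5 [0101]: F1=1 F2=1 -> F1&~F2 -> 0
  row 6 [0110]: F1=1 F2=0 -> F1&~F2 -> 1
  row 7 [0111]: F1=1 F2=1 -> F1&~F2 -> 0
  row 8 [1000]: F1=1 F2=1 -> F1&~F2 -> 0
  row 9 [1001]: F1=1 F2=0 -> F1&~F2 -> 1
  row 10 [1010]: F1=1 F2=1 -> F1&~F2 -> 0
  row 11 [1011]: F1=1 F2=0 -> F1&~F2 -> 1
  row 12 [1100]: F1=0 F2=1 -> F1&~F2 -> 0
  row 13 [1101]: F1=1 F2=0 -> F1&~F2 -> 1
  row 14 [1110]: F1=1 F2=1 -> F1&~F2 -> 0
  row 15 [1111]: F1=1 F2=0 -> F1&~F2 -> 1
Full result column, 4 rows per line (u,v fixed per line; w,z runs 00..11 left to right):
  rows 0-3 [u,v=00]: 0010  = hex 2
  rows 4-7 [u,v=01]: 0010  = hex 2
  rows 8-11 [u,v=10]: 0101  = hex 5
  rows 12-15 [u,v=11]: 0101  = hex 5
Counterexample vector (row 0 .. row 15) = 0010001001010101
Output column grouped in 4s = 0010 0010 0101 0101 = 0x2255
Convert to decimal digit by digit (value = value*16 + digit):
  2 -> 2
  2*16 + 2 = 34
  34*16 + 5 = 549
  549*16 + 5 = 8789
Decimal = 8789

8789


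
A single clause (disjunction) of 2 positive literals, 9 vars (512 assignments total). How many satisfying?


Step 1: Total=2^9=512
Step 2: Unsat when all 2 false: 2^7=128
Step 3: Sat=512-128=384

384


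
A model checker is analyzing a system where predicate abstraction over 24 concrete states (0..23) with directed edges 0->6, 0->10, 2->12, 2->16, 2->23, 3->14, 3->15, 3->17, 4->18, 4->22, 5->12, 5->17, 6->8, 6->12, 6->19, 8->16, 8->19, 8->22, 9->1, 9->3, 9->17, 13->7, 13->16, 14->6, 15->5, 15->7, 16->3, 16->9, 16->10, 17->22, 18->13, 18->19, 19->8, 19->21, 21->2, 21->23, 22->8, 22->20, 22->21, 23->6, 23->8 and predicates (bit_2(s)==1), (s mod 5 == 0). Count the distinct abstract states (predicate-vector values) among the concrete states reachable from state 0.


BFS from 0:
Concrete reachable: {0, 1, 2, 3, 5, 6, 7, 8, 9, 10, 12, 14, 15, 16, 17, 19, 20, 21, 22, 23}
Abstract via predicates (bit_2(s)==1), (s mod 5 == 0):
  (0,0) <- {1, 2, 3, 8, 9, 16, 17, 19}
  (0,1) <- {0, 10}
  (1,0) <- {6, 7, 12, 14, 21, 22, 23}
  (1,1) <- {5, 15, 20}
Distinct abstract states = 4

4


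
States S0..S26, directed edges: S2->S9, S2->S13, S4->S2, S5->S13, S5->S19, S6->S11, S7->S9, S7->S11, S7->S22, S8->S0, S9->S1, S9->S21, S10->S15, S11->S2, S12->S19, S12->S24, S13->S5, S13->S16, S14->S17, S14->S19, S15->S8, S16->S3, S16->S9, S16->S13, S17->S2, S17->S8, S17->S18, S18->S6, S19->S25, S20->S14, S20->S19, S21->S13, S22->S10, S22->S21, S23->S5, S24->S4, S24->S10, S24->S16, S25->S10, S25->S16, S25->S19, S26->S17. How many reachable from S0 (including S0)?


BFS from S0:
  layer 0: {S0}
Reachable set: {S0}
Count = 1

1


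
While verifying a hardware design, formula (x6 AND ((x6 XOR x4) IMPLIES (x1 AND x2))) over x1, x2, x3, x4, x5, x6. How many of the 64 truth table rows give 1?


Formula: (x6 AND ((x6 XOR x4) IMPLIES (x1 AND x2))) over 6 vars (64 rows)
Evaluate each row (x1, x2, x3, x4, x5, x6 as bits, MSB first):
  row 0 [000000]: (0 AND ((0 XOR 0) IMPLIES (0 AND 0))) -> 0
  row 1 [000001]: (1 AND ((1 XOR 0) IMPLIES (0 AND 0))) -> 0
  row 2 [000010]: (0 AND ((0 XOR 0) IMPLIES (0 AND 0))) -> 0
  row 3 [000011]: (1 AND ((1 XOR 0) IMPLIES (0 AND 0))) -> 0
  row 4 [000100]: (0 AND ((0 XOR 1) IMPLIES (0 AND 0))) -> 0
  (every remaining row is evaluated the same way; all 64 results are listed next)
Full result column, 8 rows per line (x1,x2,x3 fixed per line; x4,x5,x6 runs 000..111 left to right):
  rows 0-7 [x1,x2,x3=000]: 00000101  (ones: 2)
  rows 8-15 [x1,x2,x3=001]: 00000101  (ones: 2)
  rows 16-23 [x1,x2,x3=010]: 00000101  (ones: 2)
  rows 24-31 [x1,x2,x3=011]: 00000101  (ones: 2)
  rows 32-39 [x1,x2,x3=100]: 00000101  (ones: 2)
  rows 40-47 [x1,x2,x3=101]: 00000101  (ones: 2)
  rows 48-55 [x1,x2,x3=110]: 01010101  (ones: 4)
  rows 56-63 [x1,x2,x3=111]: 01010101  (ones: 4)
Count of 1-rows = 2+2+2+2+2+2+4+4 = 20

20


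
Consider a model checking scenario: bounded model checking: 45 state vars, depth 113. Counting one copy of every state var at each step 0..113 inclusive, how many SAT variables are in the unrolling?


BMC unrolls to depth k, creating one copy of each state var for steps 0..k.
Step count = 113 + 1 = 114 (steps 0 through 113)
Vars per step = 45
Total = 45 * 114 = 5130

5130


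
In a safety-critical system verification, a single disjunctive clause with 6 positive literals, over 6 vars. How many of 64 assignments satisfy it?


Step 1: Total=2^6=64
Step 2: Unsat when all 6 false: 2^0=1
Step 3: Sat=64-1=63

63


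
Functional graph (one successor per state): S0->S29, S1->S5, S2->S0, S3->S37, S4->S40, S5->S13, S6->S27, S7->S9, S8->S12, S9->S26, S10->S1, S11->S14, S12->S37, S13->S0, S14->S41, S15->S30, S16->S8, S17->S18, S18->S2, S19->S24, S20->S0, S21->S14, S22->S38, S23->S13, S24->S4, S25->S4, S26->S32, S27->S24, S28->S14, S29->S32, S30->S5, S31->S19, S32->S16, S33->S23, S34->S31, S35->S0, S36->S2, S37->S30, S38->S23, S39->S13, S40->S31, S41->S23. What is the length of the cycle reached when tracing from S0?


Trace from S0 until a state repeats:
  S0 -> S29 -> S32 -> S16 -> S8 -> S12 -> S37 -> S30 -> S5 -> S13 -> S0
S0 first seen at step 0, revisited at step 10.
Cycle length = 10 - 0 = 10

10


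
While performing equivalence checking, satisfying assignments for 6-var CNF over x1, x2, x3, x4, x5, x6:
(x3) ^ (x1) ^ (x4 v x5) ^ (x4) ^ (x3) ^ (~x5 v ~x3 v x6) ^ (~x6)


CNF with 7 clauses over 6 vars (64 assignments).
An assignment satisfies CNF iff every clause has >=1 true literal.
Check each row (bits = x1,x2,x3,x4,x5,x6; clause T/F shown):
  row 0 [000000]: clauses=FFFFFTT -> 0
  row 1 [000001]: clauses=FFFFFTF -> 0
  row 2 [000010]: clauses=FFTFFTT -> 0
  row 3 [000011]: clauses=FFTFFTF -> 0
  row 4 [000100]: clauses=FFTTFTT -> 0
  (every remaining row is evaluated the same way; all 64 results are listed next)
Full result column, 8 rows per line (x1,x2,x3 fixed per line; x4,x5,x6 runs 000..111 left to right):
  rows 0-7 [x1,x2,x3=000]: 00000000  (ones: 0)
  rows 8-15 [x1,x2,x3=001]: 00000000  (ones: 0)
  rows 16-23 [x1,x2,x3=010]: 00000000  (ones: 0)
  rows 24-31 [x1,x2,x3=011]: 00000000  (ones: 0)
  rows 32-39 [x1,x2,x3=100]: 00000000  (ones: 0)
  rows 40-47 [x1,x2,x3=101]: 00001000  (ones: 1)
  rows 48-55 [x1,x2,x3=110]: 00000000  (ones: 0)
  rows 56-63 [x1,x2,x3=111]: 00001000  (ones: 1)
Satisfying assignments = 0+0+0+0+0+1+0+1 = 2

2


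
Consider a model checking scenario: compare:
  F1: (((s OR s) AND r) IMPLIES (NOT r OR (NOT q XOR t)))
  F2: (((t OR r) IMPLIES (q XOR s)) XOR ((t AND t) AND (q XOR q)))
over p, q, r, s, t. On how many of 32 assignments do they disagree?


F1 = (((s OR s) AND r) IMPLIES (NOT r OR (NOT q XOR t)))
F2 = (((t OR r) IMPLIES (q XOR s)) XOR ((t AND t) AND (q XOR q)))
Evaluate both on each of 32 rows (bits = p,q,r,s,t):
  row 0 [00000]: F1=1 F2=1 -> 0
  row 1 [00001]: F1=1 F2=0 (differ) -> 1
  row 2 [00010]: F1=1 F2=1 -> 0
  row 3 [00011]: F1=1 F2=1 -> 0
  row 4 [00100]: F1=1 F2=0 (differ) -> 1
  row 5 [00101]: F1=1 F2=0 (differ) -> 1
  row 6 [00110]: F1=1 F2=1 -> 0
  row 7 [00111]: F1=0 F2=1 (differ) -> 1
  row 8 [01000]: F1=1 F2=1 -> 0
  row 9 [01001]: F1=1 F2=1 -> 0
  row 10 [01010]: F1=1 F2=1 -> 0
  row 11 [01011]: F1=1 F2=0 (differ) -> 1
  row 12 [01100]: F1=1 F2=1 -> 0
  row 13 [01101]: F1=1 F2=1 -> 0
  row 14 [01110]: F1=0 F2=0 -> 0
  row 15 [01111]: F1=1 F2=0 (differ) -> 1
  row 16 [10000]: F1=1 F2=1 -> 0
  row 17 [10001]: F1=1 F2=0 (differ) -> 1
  row 18 [10010]: F1=1 F2=1 -> 0
  row 19 [10011]: F1=1 F2=1 -> 0
  row 20 [10100]: F1=1 F2=0 (differ) -> 1
  row 21 [10101]: F1=1 F2=0 (differ) -> 1
  row 22 [10110]: F1=1 F2=1 -> 0
  row 23 [10111]: F1=0 F2=1 (differ) -> 1
  row 24 [11000]: F1=1 F2=1 -> 0
  row 25 [11001]: F1=1 F2=1 -> 0
  row 26 [11010]: F1=1 F2=1 -> 0
  row 27 [11011]: F1=1 F2=0 (differ) -> 1
  row 28 [11100]: F1=1 F2=1 -> 0
  row 29 [11101]: F1=1 F2=1 -> 0
  row 30 [11110]: F1=0 F2=0 -> 0
  row 31 [11111]: F1=1 F2=0 (differ) -> 1
Full result column, 8 rows per line (p,q fixed per line; r,s,t runs 000..111 left to right):
  rows 0-7 [p,q=00]: 01001101  (ones: 4)
  rows 8-15 [p,q=01]: 00010001  (ones: 2)
  rows 16-23 [p,q=10]: 01001101  (ones: 4)
  rows 24-31 [p,q=11]: 00010001  (ones: 2)
Disagreements = 4+2+4+2 = 12

12


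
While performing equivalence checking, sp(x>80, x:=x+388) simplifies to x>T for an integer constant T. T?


Formula: sp(P, x:=E) = exists old_x. (x = E[old_x/x]) AND P[old_x/x] (old_x is the value of x before the assignment; eliminate old_x by solving x = E[old_x/x] for old_x)
Step 1: Precondition P: x>80, i.e. old_x > 80
Step 2: Assignment gives x = old_x + 388, so old_x = x - 388
Step 3: Substitute into P: x - 388 > 80
Step 4: Simplify: x > 80+388 = 468

468


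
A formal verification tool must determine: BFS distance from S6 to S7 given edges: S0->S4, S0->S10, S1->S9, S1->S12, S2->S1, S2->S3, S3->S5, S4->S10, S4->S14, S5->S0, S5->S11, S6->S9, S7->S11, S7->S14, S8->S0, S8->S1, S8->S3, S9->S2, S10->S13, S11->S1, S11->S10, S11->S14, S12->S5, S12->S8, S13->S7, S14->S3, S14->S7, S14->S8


BFS layer-by-layer from S6:
  dist 0: {S6}
  dist 1: {S9}
  dist 2: {S2}
  dist 3: {S1, S3}
  dist 4: {S5, S12}
  dist 5: {S0, S8, S11}
  dist 6: {S4, S10, S14}
  dist 7: {S7, S13}
  -> S7 reached at distance 7
Shortest path length = 7

7


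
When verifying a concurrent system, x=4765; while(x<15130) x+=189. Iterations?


Step 1: x goes from 4765 toward 15130 by 189; the body runs while x<15130, so iterations = ceil((bound-start)/step)
Step 2: Distance=10365
Step 3: ceil(10365/189)=55

55


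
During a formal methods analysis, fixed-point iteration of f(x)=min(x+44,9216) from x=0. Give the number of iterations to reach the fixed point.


Step 1: x=0, cap=9216, increment=44
Step 2: x grows by 44 each step until capped at 9216; fixed point is x=9216
Step 3: iterations = ceil(9216/44) = 210

210


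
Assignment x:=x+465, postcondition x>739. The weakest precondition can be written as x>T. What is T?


Formula: wp(x:=E, P) = P[E/x] (substitute E for x in postcondition)
Step 1: Postcondition: x>739
Step 2: Substitute x+465 for x: x+465>739
Step 3: Solve for x: x > 739-465 = 274

274


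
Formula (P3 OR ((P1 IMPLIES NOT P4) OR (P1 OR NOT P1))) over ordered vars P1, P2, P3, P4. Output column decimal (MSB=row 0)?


Formula: (P3 OR ((P1 IMPLIES NOT P4) OR (P1 OR NOT P1))) over P1, P2, P3, P4 (16 rows)
Evaluate each row (bits = P1,P2,P3,P4, MSB first):
  row 0 [0000]: (0 OR ((0 IMPLIES NOT 0) OR (0 OR NOT 0))) -> 1
  row 1 [0001]: (0 OR ((0 IMPLIES NOT 1) OR (0 OR NOT 0))) -> 1
  row 2 [0010]: (1 OR ((0 IMPLIES NOT 0) OR (0 OR NOT 0))) -> 1
  row 3 [0011]: (1 OR ((0 IMPLIES NOT 1) OR (0 OR NOT 0))) -> 1
  row 4 [0100]: (0 OR ((0 IMPLIES NOT 0) OR (0 OR NOT 0))) -> 1
  row 5 [0101]: (0 OR ((0 IMPLIES NOT 1) OR (0 OR NOT 0))) -> 1
  row 6 [0110]: (1 OR ((0 IMPLIES NOT 0) OR (0 OR NOT 0))) -> 1
  row 7 [0111]: (1 OR ((0 IMPLIES NOT 1) OR (0 OR NOT 0))) -> 1
  row 8 [1000]: (0 OR ((1 IMPLIES NOT 0) OR (1 OR NOT 1))) -> 1
  row 9 [1001]: (0 OR ((1 IMPLIES NOT 1) OR (1 OR NOT 1))) -> 1
  row 10 [1010]: (1 OR ((1 IMPLIES NOT 0) OR (1 OR NOT 1))) -> 1
  row 11 [1011]: (1 OR ((1 IMPLIES NOT 1) OR (1 OR NOT 1))) -> 1
  row 12 [1100]: (0 OR ((1 IMPLIES NOT 0) OR (1 OR NOT 1))) -> 1
  row 13 [1101]: (0 OR ((1 IMPLIES NOT 1) OR (1 OR NOT 1))) -> 1
  row 14 [1110]: (1 OR ((1 IMPLIES NOT 0) OR (1 OR NOT 1))) -> 1
  row 15 [1111]: (1 OR ((1 IMPLIES NOT 1) OR (1 OR NOT 1))) -> 1
Full result column, 4 rows per line (P1,P2 fixed per line; P3,P4 runs 00..11 left to right):
  rows 0-3 [P1,P2=00]: 1111  = hex F
  rows 4-7 [P1,P2=01]: 1111  = hex F
  rows 8-11 [P1,P2=10]: 1111  = hex F
  rows 12-15 [P1,P2=11]: 1111  = hex F
Output column (row 0 .. row 15) = 1111111111111111
Output column grouped in 4s = 1111 1111 1111 1111 = 0xFFFF
Convert to decimal digit by digit (value = value*16 + digit):
  F -> 15
  15*16 + 15 (F) = 255
  255*16 + 15 (F) = 4095
  4095*16 + 15 (F) = 65535
Decimal = 65535

65535


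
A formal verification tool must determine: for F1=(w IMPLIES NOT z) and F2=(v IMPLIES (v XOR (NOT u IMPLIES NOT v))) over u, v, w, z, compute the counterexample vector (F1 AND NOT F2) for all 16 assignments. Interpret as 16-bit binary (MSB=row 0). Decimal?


F1 = (w IMPLIES NOT z)
F2 = (v IMPLIES (v XOR (NOT u IMPLIES NOT v)))
Counterexample to F1=>F2 is where F1=1 and F2=0.
Evaluate each row (bits = u,v,w,z, MSB first):
  row 0 [0000]: F1=1 F2=1 -> F1&~F2 -> 0
  row 1 [0001]: F1=1 F2=1 -> F1&~F2 -> 0
  row 2 [0010]: F1=1 F2=1 -> F1&~F2 -> 0
  row 3 [0011]: F1=0 F2=1 -> F1&~F2 -> 0
  row 4 [0100]: F1=1 F2=1 -> F1&~F2 -> 0
  row 5 [0101]: F1=1 F2=1 -> F1&~F2 -> 0
  row 6 [0110]: F1=1 F2=1 -> F1&~F2 -> 0
  row 7 [0111]: F1=0 F2=1 -> F1&~F2 -> 0
  row 8 [1000]: F1=1 F2=1 -> F1&~F2 -> 0
  row 9 [1001]: F1=1 F2=1 -> F1&~F2 -> 0
  row 10 [1010]: F1=1 F2=1 -> F1&~F2 -> 0
  row 11 [1011]: F1=0 F2=1 -> F1&~F2 -> 0
  row 12 [1100]: F1=1 F2=0 -> F1&~F2 -> 1
  row 13 [1101]: F1=1 F2=0 -> F1&~F2 -> 1
  row 14 [1110]: F1=1 F2=0 -> F1&~F2 -> 1
  row 15 [1111]: F1=0 F2=0 -> F1&~F2 -> 0
Full result column, 4 rows per line (u,v fixed per line; w,z runs 00..11 left to right):
  rows 0-3 [u,v=00]: 0000  = hex 0
  rows 4-7 [u,v=01]: 0000  = hex 0
  rows 8-11 [u,v=10]: 0000  = hex 0
  rows 12-15 [u,v=11]: 1110  = hex E
Counterexample vector (row 0 .. row 15) = 0000000000001110
Output column grouped in 4s = 0000 0000 0000 1110 = 0x000E
Convert to decimal digit by digit (value = value*16 + digit):
  0 -> 0
  0*16 + 0 = 0
  0*16 + 0 = 0
  0*16 + 14 (E) = 14
Decimal = 14

14


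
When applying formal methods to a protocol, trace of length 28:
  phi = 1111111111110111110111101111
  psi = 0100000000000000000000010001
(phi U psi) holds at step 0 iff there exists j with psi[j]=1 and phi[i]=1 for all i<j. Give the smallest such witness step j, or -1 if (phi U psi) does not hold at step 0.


(phi U psi) at 0: need smallest j with psi[j]=1 and phi[i]=1 for all i in [0,j).
Scan from step 0:
  step 0: phi=1, psi=0 -> continue
  step 1: psi=1 and phi held for [0,1) -> witness found
Witness step = 1

1


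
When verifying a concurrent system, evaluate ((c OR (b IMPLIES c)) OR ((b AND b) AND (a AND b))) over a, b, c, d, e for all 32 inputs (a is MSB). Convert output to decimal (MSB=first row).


Formula: ((c OR (b IMPLIES c)) OR ((b AND b) AND (a AND b))) over a, b, c, d, e (32 rows)
Evaluate each row (bits = a,b,c,d,e, MSB first):
  row 0 [00000]: ((0 OR (0 IMPLIES 0)) OR ((0 AND 0) AND (0 AND 0))) -> 1
  row 1 [00001]: ((0 OR (0 IMPLIES 0)) OR ((0 AND 0) AND (0 AND 0))) -> 1
  row 2 [00010]: ((0 OR (0 IMPLIES 0)) OR ((0 AND 0) AND (0 AND 0))) -> 1
  row 3 [00011]: ((0 OR (0 IMPLIES 0)) OR ((0 AND 0) AND (0 AND 0))) -> 1
  row 4 [00100]: ((1 OR (0 IMPLIES 1)) OR ((0 AND 0) AND (0 AND 0))) -> 1
  row 5 [00101]: ((1 OR (0 IMPLIES 1)) OR ((0 AND 0) AND (0 AND 0))) -> 1
  row 6 [00110]: ((1 OR (0 IMPLIES 1)) OR ((0 AND 0) AND (0 AND 0))) -> 1
  row 7 [00111]: ((1 OR (0 IMPLIES 1)) OR ((0 AND 0) AND (0 AND 0))) -> 1
  row 8 [01000]: ((0 OR (1 IMPLIES 0)) OR ((1 AND 1) AND (0 AND 1))) -> 0
  row 9 [01001]: ((0 OR (1 IMPLIES 0)) OR ((1 AND 1) AND (0 AND 1))) -> 0
  row 10 [01010]: ((0 OR (1 IMPLIES 0)) OR ((1 AND 1) AND (0 AND 1))) -> 0
  row 11 [01011]: ((0 OR (1 IMPLIES 0)) OR ((1 AND 1) AND (0 AND 1))) -> 0
  row 12 [01100]: ((1 OR (1 IMPLIES 1)) OR ((1 AND 1) AND (0 AND 1))) -> 1
  row 13 [01101]: ((1 OR (1 IMPLIES 1)) OR ((1 AND 1) AND (0 AND 1))) -> 1
  row 14 [01110]: ((1 OR (1 IMPLIES 1)) OR ((1 AND 1) AND (0 AND 1))) -> 1
  row 15 [01111]: ((1 OR (1 IMPLIES 1)) OR ((1 AND 1) AND (0 AND 1))) -> 1
  row 16 [10000]: ((0 OR (0 IMPLIES 0)) OR ((0 AND 0) AND (1 AND 0))) -> 1
  row 17 [10001]: ((0 OR (0 IMPLIES 0)) OR ((0 AND 0) AND (1 AND 0))) -> 1
  row 18 [10010]: ((0 OR (0 IMPLIES 0)) OR ((0 AND 0) AND (1 AND 0))) -> 1
  row 19 [10011]: ((0 OR (0 IMPLIES 0)) OR ((0 AND 0) AND (1 AND 0))) -> 1
  row 20 [10100]: ((1 OR (0 IMPLIES 1)) OR ((0 AND 0) AND (1 AND 0))) -> 1
  row 21 [10101]: ((1 OR (0 IMPLIES 1)) OR ((0 AND 0) AND (1 AND 0))) -> 1
  row 22 [10110]: ((1 OR (0 IMPLIES 1)) OR ((0 AND 0) AND (1 AND 0))) -> 1
  row 23 [10111]: ((1 OR (0 IMPLIES 1)) OR ((0 AND 0) AND (1 AND 0))) -> 1
  row 24 [11000]: ((0 OR (1 IMPLIES 0)) OR ((1 AND 1) AND (1 AND 1))) -> 1
  row 25 [11001]: ((0 OR (1 IMPLIES 0)) OR ((1 AND 1) AND (1 AND 1))) -> 1
  row 26 [11010]: ((0 OR (1 IMPLIES 0)) OR ((1 AND 1) AND (1 AND 1))) -> 1
  row 27 [11011]: ((0 OR (1 IMPLIES 0)) OR ((1 AND 1) AND (1 AND 1))) -> 1
  row 28 [11100]: ((1 OR (1 IMPLIES 1)) OR ((1 AND 1) AND (1 AND 1))) -> 1
  row 29 [11101]: ((1 OR (1 IMPLIES 1)) OR ((1 AND 1) AND (1 AND 1))) -> 1
  row 30 [11110]: ((1 OR (1 IMPLIES 1)) OR ((1 AND 1) AND (1 AND 1))) -> 1
  row 31 [11111]: ((1 OR (1 IMPLIES 1)) OR ((1 AND 1) AND (1 AND 1))) -> 1
Full result column, 4 rows per line (a,b,c fixed per line; d,e runs 00..11 left to right):
  rows 0-3 [a,b,c=000]: 1111  = hex F
  rows 4-7 [a,b,c=001]: 1111  = hex F
  rows 8-11 [a,b,c=010]: 0000  = hex 0
  rows 12-15 [a,b,c=011]: 1111  = hex F
  rows 16-19 [a,b,c=100]: 1111  = hex F
  rows 20-23 [a,b,c=101]: 1111  = hex F
  rows 24-27 [a,b,c=110]: 1111  = hex F
  rows 28-31 [a,b,c=111]: 1111  = hex F
Output column (row 0 .. row 31) = 11111111000011111111111111111111
Output column grouped in 4s = 1111 1111 0000 1111 1111 1111 1111 1111 = 0xFF0FFFFF
Convert to decimal digit by digit (value = value*16 + digit):
  F -> 15
  15*16 + 15 (F) = 255
  255*16 + 0 = 4080
  4080*16 + 15 (F) = 65295
  65295*16 + 15 (F) = 1044735
  1044735*16 + 15 (F) = 16715775
  16715775*16 + 15 (F) = 267452415
  267452415*16 + 15 (F) = 4279238655
Decimal = 4279238655

4279238655


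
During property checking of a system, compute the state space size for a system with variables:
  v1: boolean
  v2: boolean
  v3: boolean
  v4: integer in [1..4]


State space = product of domain sizes of all variables.
Domain sizes:
  v1 (boolean): 2
  v2 (boolean): 2
  v3 (boolean): 2
  v4 (integer in [1..4]): 4
Product = 2 * 2 * 2 * 4 = 32

32


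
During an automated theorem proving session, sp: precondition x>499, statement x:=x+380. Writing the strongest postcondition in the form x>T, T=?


Formula: sp(P, x:=E) = exists old_x. (x = E[old_x/x]) AND P[old_x/x] (old_x is the value of x before the assignment; eliminate old_x by solving x = E[old_x/x] for old_x)
Step 1: Precondition P: x>499, i.e. old_x > 499
Step 2: Assignment gives x = old_x + 380, so old_x = x - 380
Step 3: Substitute into P: x - 380 > 499
Step 4: Simplify: x > 499+380 = 879

879


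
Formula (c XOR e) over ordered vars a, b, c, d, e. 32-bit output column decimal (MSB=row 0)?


Formula: (c XOR e) over a, b, c, d, e (32 rows)
Evaluate each row (bits = a,b,c,d,e, MSB first):
  row 0 [00000]: (0 XOR 0) -> 0
  row 1 [00001]: (0 XOR 1) -> 1
  row 2 [00010]: (0 XOR 0) -> 0
  row 3 [00011]: (0 XOR 1) -> 1
  row 4 [00100]: (1 XOR 0) -> 1
  row 5 [00101]: (1 XOR 1) -> 0
  row 6 [00110]: (1 XOR 0) -> 1
  row 7 [00111]: (1 XOR 1) -> 0
  row 8 [01000]: (0 XOR 0) -> 0
  row 9 [01001]: (0 XOR 1) -> 1
  row 10 [01010]: (0 XOR 0) -> 0
  row 11 [01011]: (0 XOR 1) -> 1
  row 12 [01100]: (1 XOR 0) -> 1
  row 13 [01101]: (1 XOR 1) -> 0
  row 14 [01110]: (1 XOR 0) -> 1
  row 15 [01111]: (1 XOR 1) -> 0
  row 16 [10000]: (0 XOR 0) -> 0
  row 17 [10001]: (0 XOR 1) -> 1
  row 18 [10010]: (0 XOR 0) -> 0
  row 19 [10011]: (0 XOR 1) -> 1
  row 20 [10100]: (1 XOR 0) -> 1
  row 21 [10101]: (1 XOR 1) -> 0
  row 22 [10110]: (1 XOR 0) -> 1
  row 23 [10111]: (1 XOR 1) -> 0
  row 24 [11000]: (0 XOR 0) -> 0
  row 25 [11001]: (0 XOR 1) -> 1
  row 26 [11010]: (0 XOR 0) -> 0
  row 27 [11011]: (0 XOR 1) -> 1
  row 28 [11100]: (1 XOR 0) -> 1
  row 29 [11101]: (1 XOR 1) -> 0
  row 30 [11110]: (1 XOR 0) -> 1
  row 31 [11111]: (1 XOR 1) -> 0
Full result column, 4 rows per line (a,b,c fixed per line; d,e runs 00..11 left to right):
  rows 0-3 [a,b,c=000]: 0101  = hex 5
  rows 4-7 [a,b,c=001]: 1010  = hex A
  rows 8-11 [a,b,c=010]: 0101  = hex 5
  rows 12-15 [a,b,c=011]: 1010  = hex A
  rows 16-19 [a,b,c=100]: 0101  = hex 5
  rows 20-23 [a,b,c=101]: 1010  = hex A
  rows 24-27 [a,b,c=110]: 0101  = hex 5
  rows 28-31 [a,b,c=111]: 1010  = hex A
Output column (row 0 .. row 31) = 01011010010110100101101001011010
Output column grouped in 4s = 0101 1010 0101 1010 0101 1010 0101 1010 = 0x5A5A5A5A
Convert to decimal digit by digit (value = value*16 + digit):
  5 -> 5
  5*16 + 10 (A) = 90
  90*16 + 5 = 1445
  1445*16 + 10 (A) = 23130
  23130*16 + 5 = 370085
  370085*16 + 10 (A) = 5921370
  5921370*16 + 5 = 94741925
  94741925*16 + 10 (A) = 1515870810
Decimal = 1515870810

1515870810
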